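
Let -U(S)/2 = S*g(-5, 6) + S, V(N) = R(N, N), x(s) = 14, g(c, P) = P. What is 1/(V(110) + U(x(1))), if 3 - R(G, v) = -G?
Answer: -1/83 ≈ -0.012048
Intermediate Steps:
R(G, v) = 3 + G (R(G, v) = 3 - (-1)*G = 3 + G)
V(N) = 3 + N
U(S) = -14*S (U(S) = -2*(S*6 + S) = -2*(6*S + S) = -14*S)
1/(V(110) + U(x(1))) = 1/((3 + 110) - 14*14) = 1/(113 - 196) = 1/(-83) = -1/83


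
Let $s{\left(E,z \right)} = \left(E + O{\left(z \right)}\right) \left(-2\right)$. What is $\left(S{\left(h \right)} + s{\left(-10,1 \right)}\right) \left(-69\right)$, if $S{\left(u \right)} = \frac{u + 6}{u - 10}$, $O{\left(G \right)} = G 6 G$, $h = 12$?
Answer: $-1173$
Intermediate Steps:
$O{\left(G \right)} = 6 G^{2}$ ($O{\left(G \right)} = 6 G G = 6 G^{2}$)
$S{\left(u \right)} = \frac{6 + u}{-10 + u}$
$s{\left(E,z \right)} = - 12 z^{2} - 2 E$ ($s{\left(E,z \right)} = \left(E + 6 z^{2}\right) \left(-2\right) = - 12 z^{2} - 2 E$)
$\left(S{\left(h \right)} + s{\left(-10,1 \right)}\right) \left(-69\right) = \left(\frac{6 + 12}{-10 + 12} - \left(-20 + 12 \cdot 1^{2}\right)\right) \left(-69\right) = \left(\frac{1}{2} \cdot 18 + \left(\left(-12\right) 1 + 20\right)\right) \left(-69\right) = \left(\frac{1}{2} \cdot 18 + \left(-12 + 20\right)\right) \left(-69\right) = \left(9 + 8\right) \left(-69\right) = 17 \left(-69\right) = -1173$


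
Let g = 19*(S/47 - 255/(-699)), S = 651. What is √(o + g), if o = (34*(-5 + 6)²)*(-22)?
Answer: I*√57311686166/10951 ≈ 21.861*I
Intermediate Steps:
g = 2957882/10951 (g = 19*(651/47 - 255/(-699)) = 19*(651*(1/47) - 255*(-1/699)) = 19*(651/47 + 85/233) = 19*(155678/10951) = 2957882/10951 ≈ 270.10)
o = -748 (o = (34*1²)*(-22) = (34*1)*(-22) = 34*(-22) = -748)
√(o + g) = √(-748 + 2957882/10951) = √(-5233466/10951) = I*√57311686166/10951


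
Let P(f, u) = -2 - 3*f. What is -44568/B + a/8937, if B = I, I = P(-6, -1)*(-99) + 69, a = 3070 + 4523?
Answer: 45534179/1504395 ≈ 30.267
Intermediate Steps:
a = 7593
I = -1515 (I = (-2 - 3*(-6))*(-99) + 69 = (-2 + 18)*(-99) + 69 = 16*(-99) + 69 = -1584 + 69 = -1515)
B = -1515
-44568/B + a/8937 = -44568/(-1515) + 7593/8937 = -44568*(-1/1515) + 7593*(1/8937) = 14856/505 + 2531/2979 = 45534179/1504395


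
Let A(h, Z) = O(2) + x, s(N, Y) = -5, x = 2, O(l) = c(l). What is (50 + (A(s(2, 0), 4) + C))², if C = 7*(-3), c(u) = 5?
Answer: 1296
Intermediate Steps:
O(l) = 5
A(h, Z) = 7 (A(h, Z) = 5 + 2 = 7)
C = -21
(50 + (A(s(2, 0), 4) + C))² = (50 + (7 - 21))² = (50 - 14)² = 36² = 1296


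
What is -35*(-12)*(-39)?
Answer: -16380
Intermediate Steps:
-35*(-12)*(-39) = 420*(-39) = -16380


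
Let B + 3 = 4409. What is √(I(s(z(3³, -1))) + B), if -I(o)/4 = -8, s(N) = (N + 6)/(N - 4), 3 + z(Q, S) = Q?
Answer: √4438 ≈ 66.618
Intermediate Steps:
z(Q, S) = -3 + Q
B = 4406 (B = -3 + 4409 = 4406)
s(N) = (6 + N)/(-4 + N)
I(o) = 32 (I(o) = -4*(-8) = 32)
√(I(s(z(3³, -1))) + B) = √(32 + 4406) = √4438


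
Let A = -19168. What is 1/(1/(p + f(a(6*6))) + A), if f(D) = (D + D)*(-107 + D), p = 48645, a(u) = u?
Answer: -43533/834440543 ≈ -5.2170e-5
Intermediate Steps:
f(D) = 2*D*(-107 + D) (f(D) = (2*D)*(-107 + D) = 2*D*(-107 + D))
1/(1/(p + f(a(6*6))) + A) = 1/(1/(48645 + 2*(6*6)*(-107 + 6*6)) - 19168) = 1/(1/(48645 + 2*36*(-107 + 36)) - 19168) = 1/(1/(48645 + 2*36*(-71)) - 19168) = 1/(1/(48645 - 5112) - 19168) = 1/(1/43533 - 19168) = 1/(-834440543/43533) = -43533/834440543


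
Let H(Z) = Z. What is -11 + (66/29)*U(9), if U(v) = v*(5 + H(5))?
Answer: 5621/29 ≈ 193.83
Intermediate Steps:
U(v) = 10*v (U(v) = v*(5 + 5) = v*10 = 10*v)
-11 + (66/29)*U(9) = -11 + (66/29)*(10*9) = -11 + (66*(1/29))*90 = -11 + (66/29)*90 = -11 + 5940/29 = 5621/29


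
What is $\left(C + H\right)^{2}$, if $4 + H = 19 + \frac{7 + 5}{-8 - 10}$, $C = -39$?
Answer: $\frac{5476}{9} \approx 608.44$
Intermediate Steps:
$H = \frac{43}{3}$ ($H = -4 + \left(19 + \frac{7 + 5}{-8 - 10}\right) = -4 + \left(19 + \frac{12}{-18}\right) = -4 + \left(19 + 12 \left(- \frac{1}{18}\right)\right) = -4 + \left(19 - \frac{2}{3}\right) = -4 + \frac{55}{3} = \frac{43}{3} \approx 14.333$)
$\left(C + H\right)^{2} = \left(-39 + \frac{43}{3}\right)^{2} = \left(- \frac{74}{3}\right)^{2} = \frac{5476}{9}$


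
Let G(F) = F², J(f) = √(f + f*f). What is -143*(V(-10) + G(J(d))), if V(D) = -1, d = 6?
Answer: -5863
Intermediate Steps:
J(f) = √(f + f²)
-143*(V(-10) + G(J(d))) = -143*(-1 + (√(6*(1 + 6)))²) = -143*(-1 + (√(6*7))²) = -143*(-1 + (√42)²) = -143*(-1 + 42) = -143*41 = -5863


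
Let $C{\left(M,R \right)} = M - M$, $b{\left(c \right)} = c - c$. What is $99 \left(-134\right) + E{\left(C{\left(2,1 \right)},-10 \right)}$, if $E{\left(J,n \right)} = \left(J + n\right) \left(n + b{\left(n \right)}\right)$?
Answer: $-13166$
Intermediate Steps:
$b{\left(c \right)} = 0$
$C{\left(M,R \right)} = 0$
$E{\left(J,n \right)} = n \left(J + n\right)$ ($E{\left(J,n \right)} = \left(J + n\right) \left(n + 0\right) = \left(J + n\right) n = n \left(J + n\right)$)
$99 \left(-134\right) + E{\left(C{\left(2,1 \right)},-10 \right)} = 99 \left(-134\right) - 10 \left(0 - 10\right) = -13266 - -100 = -13266 + 100 = -13166$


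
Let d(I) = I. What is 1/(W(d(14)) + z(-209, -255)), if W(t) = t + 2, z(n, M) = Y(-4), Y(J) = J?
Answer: 1/12 ≈ 0.083333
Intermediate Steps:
z(n, M) = -4
W(t) = 2 + t
1/(W(d(14)) + z(-209, -255)) = 1/((2 + 14) - 4) = 1/(16 - 4) = 1/12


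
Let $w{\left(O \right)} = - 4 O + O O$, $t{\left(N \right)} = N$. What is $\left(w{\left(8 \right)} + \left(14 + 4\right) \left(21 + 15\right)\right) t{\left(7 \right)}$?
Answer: $4760$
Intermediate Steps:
$w{\left(O \right)} = O^{2} - 4 O$ ($w{\left(O \right)} = - 4 O + O^{2} = O^{2} - 4 O$)
$\left(w{\left(8 \right)} + \left(14 + 4\right) \left(21 + 15\right)\right) t{\left(7 \right)} = \left(8 \left(-4 + 8\right) + \left(14 + 4\right) \left(21 + 15\right)\right) 7 = \left(8 \cdot 4 + 18 \cdot 36\right) 7 = \left(32 + 648\right) 7 = 680 \cdot 7 = 4760$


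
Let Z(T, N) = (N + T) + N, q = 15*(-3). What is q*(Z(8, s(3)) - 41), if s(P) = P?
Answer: 1215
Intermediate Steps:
q = -45
Z(T, N) = T + 2*N
q*(Z(8, s(3)) - 41) = -45*((8 + 2*3) - 41) = -45*((8 + 6) - 41) = -45*(14 - 41) = -45*(-27) = 1215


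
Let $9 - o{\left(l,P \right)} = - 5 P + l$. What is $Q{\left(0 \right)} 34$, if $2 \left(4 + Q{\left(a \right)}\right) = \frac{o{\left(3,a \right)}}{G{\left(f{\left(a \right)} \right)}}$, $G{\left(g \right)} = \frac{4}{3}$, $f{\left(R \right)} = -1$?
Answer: $- \frac{119}{2} \approx -59.5$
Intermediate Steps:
$o{\left(l,P \right)} = 9 - l + 5 P$ ($o{\left(l,P \right)} = 9 - \left(- 5 P + l\right) = 9 - \left(l - 5 P\right) = 9 + \left(- l + 5 P\right) = 9 - l + 5 P$)
$G{\left(g \right)} = \frac{4}{3}$ ($G{\left(g \right)} = 4 \cdot \frac{1}{3} = \frac{4}{3}$)
$Q{\left(a \right)} = - \frac{7}{4} + \frac{15 a}{8}$ ($Q{\left(a \right)} = -4 + \frac{\left(9 - 3 + 5 a\right) \frac{1}{\frac{4}{3}}}{2} = -4 + \frac{\left(9 - 3 + 5 a\right) \frac{3}{4}}{2} = -4 + \frac{\left(6 + 5 a\right) \frac{3}{4}}{2} = -4 + \frac{\frac{9}{2} + \frac{15 a}{4}}{2} = -4 + \left(\frac{9}{4} + \frac{15 a}{8}\right) = - \frac{7}{4} + \frac{15 a}{8}$)
$Q{\left(0 \right)} 34 = \left(- \frac{7}{4} + \frac{15}{8} \cdot 0\right) 34 = \left(- \frac{7}{4} + 0\right) 34 = \left(- \frac{7}{4}\right) 34 = - \frac{119}{2}$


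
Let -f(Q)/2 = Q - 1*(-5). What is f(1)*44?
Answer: -528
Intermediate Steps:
f(Q) = -10 - 2*Q (f(Q) = -2*(Q - 1*(-5)) = -2*(Q + 5) = -2*(5 + Q) = -10 - 2*Q)
f(1)*44 = (-10 - 2*1)*44 = (-10 - 2)*44 = -12*44 = -528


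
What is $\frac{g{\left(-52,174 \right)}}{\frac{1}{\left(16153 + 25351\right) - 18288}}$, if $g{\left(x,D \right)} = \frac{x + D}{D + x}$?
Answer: $23216$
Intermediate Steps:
$g{\left(x,D \right)} = 1$ ($g{\left(x,D \right)} = \frac{D + x}{D + x} = 1$)
$\frac{g{\left(-52,174 \right)}}{\frac{1}{\left(16153 + 25351\right) - 18288}} = 1 \frac{1}{\frac{1}{\left(16153 + 25351\right) - 18288}} = 1 \frac{1}{\frac{1}{41504 - 18288}} = 1 \frac{1}{\frac{1}{23216}} = 1 \cdot 23216 = 23216$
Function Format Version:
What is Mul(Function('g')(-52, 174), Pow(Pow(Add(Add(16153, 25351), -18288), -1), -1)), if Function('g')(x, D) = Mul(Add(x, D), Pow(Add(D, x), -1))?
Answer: 23216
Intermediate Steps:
Function('g')(x, D) = 1 (Function('g')(x, D) = Mul(Add(D, x), Pow(Add(D, x), -1)) = 1)
Mul(Function('g')(-52, 174), Pow(Pow(Add(Add(16153, 25351), -18288), -1), -1)) = Mul(1, Pow(Pow(Add(Add(16153, 25351), -18288), -1), -1)) = Mul(1, Pow(Pow(Add(41504, -18288), -1), -1)) = Mul(1, Pow(Pow(23216, -1), -1)) = Mul(1, Pow(Rational(1, 23216), -1)) = Mul(1, 23216) = 23216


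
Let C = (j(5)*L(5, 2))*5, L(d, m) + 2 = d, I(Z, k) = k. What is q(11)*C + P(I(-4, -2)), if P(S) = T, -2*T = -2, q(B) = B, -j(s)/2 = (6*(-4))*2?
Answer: 15841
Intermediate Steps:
j(s) = 96 (j(s) = -2*6*(-4)*2 = -(-48)*2 = -2*(-48) = 96)
L(d, m) = -2 + d
T = 1 (T = -½*(-2) = 1)
P(S) = 1
C = 1440 (C = (96*(-2 + 5))*5 = (96*3)*5 = 288*5 = 1440)
q(11)*C + P(I(-4, -2)) = 11*1440 + 1 = 15840 + 1 = 15841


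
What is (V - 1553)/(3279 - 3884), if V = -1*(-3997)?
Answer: -2444/605 ≈ -4.0397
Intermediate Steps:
V = 3997
(V - 1553)/(3279 - 3884) = (3997 - 1553)/(3279 - 3884) = 2444/(-605) = 2444*(-1/605) = -2444/605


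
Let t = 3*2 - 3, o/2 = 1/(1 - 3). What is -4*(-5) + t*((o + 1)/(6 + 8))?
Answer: 20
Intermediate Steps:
o = -1 (o = 2/(1 - 3) = 2/(-2) = 2*(-½) = -1)
t = 3 (t = 6 - 3 = 3)
-4*(-5) + t*((o + 1)/(6 + 8)) = -4*(-5) + 3*((-1 + 1)/(6 + 8)) = 20 + 3*(0/14) = 20 + 3*(0*(1/14)) = 20 + 3*0 = 20 + 0 = 20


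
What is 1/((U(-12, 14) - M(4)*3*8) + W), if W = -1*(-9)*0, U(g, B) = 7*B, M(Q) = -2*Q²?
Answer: 1/866 ≈ 0.0011547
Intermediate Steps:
W = 0 (W = 9*0 = 0)
1/((U(-12, 14) - M(4)*3*8) + W) = 1/((7*14 - -2*4²*3*8) + 0) = 1/((98 - -2*16*3*8) + 0) = 1/((98 - (-32*3)*8) + 0) = 1/((98 - (-96)*8) + 0) = 1/((98 - 1*(-768)) + 0) = 1/((98 + 768) + 0) = 1/(866 + 0) = 1/866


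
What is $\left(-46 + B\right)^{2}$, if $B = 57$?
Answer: $121$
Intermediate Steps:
$\left(-46 + B\right)^{2} = \left(-46 + 57\right)^{2} = 11^{2} = 121$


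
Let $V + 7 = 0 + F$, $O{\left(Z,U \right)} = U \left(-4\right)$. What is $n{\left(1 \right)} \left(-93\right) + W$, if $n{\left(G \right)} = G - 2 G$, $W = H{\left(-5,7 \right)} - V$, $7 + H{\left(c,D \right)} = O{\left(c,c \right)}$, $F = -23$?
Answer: $136$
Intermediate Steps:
$O{\left(Z,U \right)} = - 4 U$
$H{\left(c,D \right)} = -7 - 4 c$
$V = -30$ ($V = -7 + \left(0 - 23\right) = -7 - 23 = -30$)
$W = 43$ ($W = \left(-7 - -20\right) - -30 = \left(-7 + 20\right) + 30 = 13 + 30 = 43$)
$n{\left(G \right)} = - G$
$n{\left(1 \right)} \left(-93\right) + W = \left(-1\right) 1 \left(-93\right) + 43 = \left(-1\right) \left(-93\right) + 43 = 93 + 43 = 136$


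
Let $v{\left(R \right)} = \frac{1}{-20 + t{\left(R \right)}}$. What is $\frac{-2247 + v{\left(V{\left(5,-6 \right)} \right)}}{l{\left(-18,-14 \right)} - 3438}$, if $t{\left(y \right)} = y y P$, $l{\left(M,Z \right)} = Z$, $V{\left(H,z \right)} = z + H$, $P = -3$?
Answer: $\frac{25841}{39698} \approx 0.65094$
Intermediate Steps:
$V{\left(H,z \right)} = H + z$
$t{\left(y \right)} = - 3 y^{2}$ ($t{\left(y \right)} = y y \left(-3\right) = y^{2} \left(-3\right) = - 3 y^{2}$)
$v{\left(R \right)} = \frac{1}{-20 - 3 R^{2}}$
$\frac{-2247 + v{\left(V{\left(5,-6 \right)} \right)}}{l{\left(-18,-14 \right)} - 3438} = \frac{-2247 - \frac{1}{20 + 3 \left(5 - 6\right)^{2}}}{-14 - 3438} = \frac{-2247 - \frac{1}{20 + 3 \left(-1\right)^{2}}}{-3452} = \left(-2247 - \frac{1}{20 + 3 \cdot 1}\right) \left(- \frac{1}{3452}\right) = \left(-2247 - \frac{1}{20 + 3}\right) \left(- \frac{1}{3452}\right) = \left(-2247 - \frac{1}{23}\right) \left(- \frac{1}{3452}\right) = \left(- \frac{51682}{23}\right) \left(- \frac{1}{3452}\right) = \frac{25841}{39698}$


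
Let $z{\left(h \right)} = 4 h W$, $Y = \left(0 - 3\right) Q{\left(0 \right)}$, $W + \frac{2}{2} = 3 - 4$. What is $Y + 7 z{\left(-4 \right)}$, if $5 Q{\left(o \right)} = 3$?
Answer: $\frac{1111}{5} \approx 222.2$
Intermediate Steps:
$Q{\left(o \right)} = \frac{3}{5}$ ($Q{\left(o \right)} = \frac{1}{5} \cdot 3 = \frac{3}{5}$)
$W = -2$ ($W = -1 + \left(3 - 4\right) = -1 - 1 = -2$)
$Y = - \frac{9}{5}$ ($Y = \left(0 - 3\right) \frac{3}{5} = \left(-3\right) \frac{3}{5} = - \frac{9}{5} \approx -1.8$)
$z{\left(h \right)} = - 8 h$ ($z{\left(h \right)} = 4 h \left(-2\right) = - 8 h$)
$Y + 7 z{\left(-4 \right)} = - \frac{9}{5} + 7 \left(\left(-8\right) \left(-4\right)\right) = - \frac{9}{5} + 7 \cdot 32 = - \frac{9}{5} + 224 = \frac{1111}{5}$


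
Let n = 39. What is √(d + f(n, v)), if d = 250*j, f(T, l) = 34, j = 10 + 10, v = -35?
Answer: √5034 ≈ 70.951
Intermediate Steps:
j = 20
d = 5000 (d = 250*20 = 5000)
√(d + f(n, v)) = √(5000 + 34) = √5034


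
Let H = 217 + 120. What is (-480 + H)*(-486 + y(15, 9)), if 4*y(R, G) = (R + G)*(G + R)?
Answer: 48906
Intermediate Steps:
H = 337
y(R, G) = (G + R)²/4 (y(R, G) = ((R + G)*(G + R))/4 = ((G + R)*(G + R))/4 = (G + R)²/4)
(-480 + H)*(-486 + y(15, 9)) = (-480 + 337)*(-486 + (9 + 15)²/4) = -143*(-486 + (¼)*24²) = -143*(-486 + (¼)*576) = -143*(-486 + 144) = -143*(-342) = 48906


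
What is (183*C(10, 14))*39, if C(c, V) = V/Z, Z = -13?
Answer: -7686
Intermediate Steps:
C(c, V) = -V/13 (C(c, V) = V/(-13) = V*(-1/13) = -V/13)
(183*C(10, 14))*39 = (183*(-1/13*14))*39 = (183*(-14/13))*39 = -2562/13*39 = -7686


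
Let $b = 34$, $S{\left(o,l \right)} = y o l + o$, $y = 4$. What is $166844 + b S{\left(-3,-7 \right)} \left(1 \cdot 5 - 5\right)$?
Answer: $166844$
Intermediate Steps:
$S{\left(o,l \right)} = o + 4 l o$ ($S{\left(o,l \right)} = 4 o l + o = 4 l o + o = o + 4 l o$)
$166844 + b S{\left(-3,-7 \right)} \left(1 \cdot 5 - 5\right) = 166844 + 34 \left(- 3 \left(1 + 4 \left(-7\right)\right)\right) \left(1 \cdot 5 - 5\right) = 166844 + 34 \left(- 3 \left(1 - 28\right)\right) \left(5 - 5\right) = 166844 + 34 \left(\left(-3\right) \left(-27\right)\right) 0 = 166844 + 34 \cdot 81 \cdot 0 = 166844 + 2754 \cdot 0 = 166844 + 0 = 166844$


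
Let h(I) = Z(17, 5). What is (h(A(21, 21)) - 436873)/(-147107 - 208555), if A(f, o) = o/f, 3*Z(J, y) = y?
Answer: 655307/533493 ≈ 1.2283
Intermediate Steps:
Z(J, y) = y/3
h(I) = 5/3 (h(I) = (⅓)*5 = 5/3)
(h(A(21, 21)) - 436873)/(-147107 - 208555) = (5/3 - 436873)/(-147107 - 208555) = -1310614/3/(-355662) = -1310614/3*(-1/355662) = 655307/533493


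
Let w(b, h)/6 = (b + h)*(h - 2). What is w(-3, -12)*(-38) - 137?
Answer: -48017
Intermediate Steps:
w(b, h) = 6*(-2 + h)*(b + h) (w(b, h) = 6*((b + h)*(h - 2)) = 6*((b + h)*(-2 + h)) = 6*((-2 + h)*(b + h)) = 6*(-2 + h)*(b + h))
w(-3, -12)*(-38) - 137 = (-12*(-3) - 12*(-12) + 6*(-12)² + 6*(-3)*(-12))*(-38) - 137 = (36 + 144 + 6*144 + 216)*(-38) - 137 = (36 + 144 + 864 + 216)*(-38) - 137 = 1260*(-38) - 137 = -47880 - 137 = -48017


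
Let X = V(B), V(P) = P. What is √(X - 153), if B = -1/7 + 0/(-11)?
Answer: 4*I*√469/7 ≈ 12.375*I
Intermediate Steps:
B = -⅐ (B = -1*⅐ + 0*(-1/11) = -⅐ + 0 = -⅐ ≈ -0.14286)
X = -⅐ ≈ -0.14286
√(X - 153) = √(-⅐ - 153) = √(-1072/7) = 4*I*√469/7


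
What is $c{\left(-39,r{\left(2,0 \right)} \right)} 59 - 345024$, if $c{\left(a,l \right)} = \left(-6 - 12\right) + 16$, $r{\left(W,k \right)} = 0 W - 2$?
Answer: $-345142$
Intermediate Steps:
$r{\left(W,k \right)} = -2$ ($r{\left(W,k \right)} = 0 - 2 = -2$)
$c{\left(a,l \right)} = -2$ ($c{\left(a,l \right)} = -18 + 16 = -2$)
$c{\left(-39,r{\left(2,0 \right)} \right)} 59 - 345024 = \left(-2\right) 59 - 345024 = -118 - 345024 = -345142$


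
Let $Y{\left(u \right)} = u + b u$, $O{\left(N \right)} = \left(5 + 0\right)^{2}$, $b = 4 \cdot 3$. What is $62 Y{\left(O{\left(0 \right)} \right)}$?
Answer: $20150$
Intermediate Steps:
$b = 12$
$O{\left(N \right)} = 25$ ($O{\left(N \right)} = 5^{2} = 25$)
$Y{\left(u \right)} = 13 u$ ($Y{\left(u \right)} = u + 12 u = 13 u$)
$62 Y{\left(O{\left(0 \right)} \right)} = 62 \cdot 13 \cdot 25 = 62 \cdot 325 = 20150$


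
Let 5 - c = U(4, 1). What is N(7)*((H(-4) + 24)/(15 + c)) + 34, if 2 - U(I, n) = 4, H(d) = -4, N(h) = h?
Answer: 444/11 ≈ 40.364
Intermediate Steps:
U(I, n) = -2 (U(I, n) = 2 - 1*4 = 2 - 4 = -2)
c = 7 (c = 5 - 1*(-2) = 5 + 2 = 7)
N(7)*((H(-4) + 24)/(15 + c)) + 34 = 7*((-4 + 24)/(15 + 7)) + 34 = 7*(20/22) + 34 = 7*(20*(1/22)) + 34 = 7*(10/11) + 34 = 70/11 + 34 = 444/11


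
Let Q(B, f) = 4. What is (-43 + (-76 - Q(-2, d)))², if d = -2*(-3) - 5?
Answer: 15129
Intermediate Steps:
d = 1 (d = 6 - 5 = 1)
(-43 + (-76 - Q(-2, d)))² = (-43 + (-76 - 1*4))² = (-43 + (-76 - 4))² = (-43 - 80)² = (-123)² = 15129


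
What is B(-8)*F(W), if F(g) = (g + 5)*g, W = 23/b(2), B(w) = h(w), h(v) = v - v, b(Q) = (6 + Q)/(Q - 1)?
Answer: 0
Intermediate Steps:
b(Q) = (6 + Q)/(-1 + Q)
h(v) = 0
B(w) = 0
W = 23/8 (W = 23/(((6 + 2)/(-1 + 2))) = 23/((8/1)) = 23/((1*8)) = 23/8 ≈ 2.8750)
F(g) = g*(5 + g) (F(g) = (5 + g)*g = g*(5 + g))
B(-8)*F(W) = 0*(23*(5 + 23/8)/8) = 0*((23/8)*(63/8)) = 0*(1449/64) = 0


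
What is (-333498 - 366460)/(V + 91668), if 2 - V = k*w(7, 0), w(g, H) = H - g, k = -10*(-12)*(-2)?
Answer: -349979/44995 ≈ -7.7782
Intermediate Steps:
k = -240 (k = 120*(-2) = -240)
V = -1678 (V = 2 - (-240)*(0 - 1*7) = 2 - (-240)*(0 - 7) = 2 - (-240)*(-7) = 2 - 1*1680 = 2 - 1680 = -1678)
(-333498 - 366460)/(V + 91668) = (-333498 - 366460)/(-1678 + 91668) = -699958/89990 = -699958*1/89990 = -349979/44995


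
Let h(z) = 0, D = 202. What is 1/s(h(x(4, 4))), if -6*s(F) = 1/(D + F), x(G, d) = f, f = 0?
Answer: -1212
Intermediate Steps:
x(G, d) = 0
s(F) = -1/(6*(202 + F))
1/s(h(x(4, 4))) = 1/(-1/(1212 + 6*0)) = 1/(-1/(1212 + 0)) = 1/(-1/1212) = -1212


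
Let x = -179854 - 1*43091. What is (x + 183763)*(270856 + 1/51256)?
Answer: -271981757728967/25628 ≈ -1.0613e+10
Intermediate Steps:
x = -222945 (x = -179854 - 43091 = -222945)
(x + 183763)*(270856 + 1/51256) = (-222945 + 183763)*(270856 + 1/51256) = -39182*(270856 + 1/51256) = -39182*13882995137/51256 = -271981757728967/25628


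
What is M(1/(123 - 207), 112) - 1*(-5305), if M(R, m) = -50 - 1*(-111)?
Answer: 5366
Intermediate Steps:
M(R, m) = 61 (M(R, m) = -50 + 111 = 61)
M(1/(123 - 207), 112) - 1*(-5305) = 61 - 1*(-5305) = 61 + 5305 = 5366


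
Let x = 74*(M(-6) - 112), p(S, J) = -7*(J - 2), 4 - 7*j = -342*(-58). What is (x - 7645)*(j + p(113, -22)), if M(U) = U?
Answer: 305529312/7 ≈ 4.3647e+7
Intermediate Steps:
j = -19832/7 (j = 4/7 - (-342)*(-58)/7 = 4/7 - ⅐*19836 = 4/7 - 19836/7 = -19832/7 ≈ -2833.1)
p(S, J) = 14 - 7*J (p(S, J) = -7*(-2 + J) = 14 - 7*J)
x = -8732 (x = 74*(-6 - 112) = 74*(-118) = -8732)
(x - 7645)*(j + p(113, -22)) = (-8732 - 7645)*(-19832/7 + (14 - 7*(-22))) = -16377*(-19832/7 + (14 + 154)) = -16377*(-19832/7 + 168) = -16377*(-18656/7) = 305529312/7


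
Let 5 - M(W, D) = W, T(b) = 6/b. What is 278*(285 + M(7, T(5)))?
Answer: 78674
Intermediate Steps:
M(W, D) = 5 - W
278*(285 + M(7, T(5))) = 278*(285 + (5 - 1*7)) = 278*(285 + (5 - 7)) = 278*(285 - 2) = 278*283 = 78674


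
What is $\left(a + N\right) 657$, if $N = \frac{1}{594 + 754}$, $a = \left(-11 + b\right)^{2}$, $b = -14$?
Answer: $\frac{553523157}{1348} \approx 4.1063 \cdot 10^{5}$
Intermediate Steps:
$a = 625$ ($a = \left(-11 - 14\right)^{2} = \left(-25\right)^{2} = 625$)
$N = \frac{1}{1348} \approx 0.00074184$
$\left(a + N\right) 657 = \left(625 + \frac{1}{1348}\right) 657 = \frac{842501}{1348} \cdot 657 = \frac{553523157}{1348}$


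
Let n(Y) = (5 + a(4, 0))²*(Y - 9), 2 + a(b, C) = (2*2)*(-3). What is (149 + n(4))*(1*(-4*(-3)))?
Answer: -3072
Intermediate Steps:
a(b, C) = -14 (a(b, C) = -2 + (2*2)*(-3) = -2 + 4*(-3) = -2 - 12 = -14)
n(Y) = -729 + 81*Y (n(Y) = (5 - 14)²*(Y - 9) = (-9)²*(-9 + Y) = 81*(-9 + Y) = -729 + 81*Y)
(149 + n(4))*(1*(-4*(-3))) = (149 + (-729 + 81*4))*(1*(-4*(-3))) = (149 + (-729 + 324))*(1*12) = (149 - 405)*12 = -256*12 = -3072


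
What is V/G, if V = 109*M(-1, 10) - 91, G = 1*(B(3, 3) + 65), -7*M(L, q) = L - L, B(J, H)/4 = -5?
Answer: -91/45 ≈ -2.0222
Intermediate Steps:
B(J, H) = -20 (B(J, H) = 4*(-5) = -20)
M(L, q) = 0 (M(L, q) = -(L - L)/7 = -1/7*0 = 0)
G = 45 (G = 1*(-20 + 65) = 1*45 = 45)
V = -91 (V = 109*0 - 91 = 0 - 91 = -91)
V/G = -91/45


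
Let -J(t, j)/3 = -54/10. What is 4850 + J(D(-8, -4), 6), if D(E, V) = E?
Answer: 24331/5 ≈ 4866.2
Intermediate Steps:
J(t, j) = 81/5 (J(t, j) = -(-162)/10 = -3*(-27/5) = 81/5)
4850 + J(D(-8, -4), 6) = 4850 + 81/5 = 24331/5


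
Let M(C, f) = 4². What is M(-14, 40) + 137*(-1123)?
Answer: -153835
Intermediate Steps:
M(C, f) = 16
M(-14, 40) + 137*(-1123) = 16 + 137*(-1123) = 16 - 153851 = -153835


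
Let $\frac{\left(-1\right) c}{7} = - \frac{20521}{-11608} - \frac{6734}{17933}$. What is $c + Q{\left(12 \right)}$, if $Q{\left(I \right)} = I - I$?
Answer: $- \frac{2028843747}{208166264} \approx -9.7463$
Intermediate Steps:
$Q{\left(I \right)} = 0$
$c = - \frac{2028843747}{208166264}$ ($c = - 7 \left(- \frac{20521}{-11608} - \frac{6734}{17933}\right) = - 7 \left(\left(-20521\right) \left(- \frac{1}{11608}\right) - \frac{6734}{17933}\right) = - 7 \left(\frac{20521}{11608} - \frac{6734}{17933}\right) = \left(-7\right) \frac{289834821}{208166264} = - \frac{2028843747}{208166264} \approx -9.7463$)
$c + Q{\left(12 \right)} = - \frac{2028843747}{208166264} + 0 = - \frac{2028843747}{208166264}$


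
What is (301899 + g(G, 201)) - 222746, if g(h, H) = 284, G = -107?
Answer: 79437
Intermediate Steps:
(301899 + g(G, 201)) - 222746 = (301899 + 284) - 222746 = 302183 - 222746 = 79437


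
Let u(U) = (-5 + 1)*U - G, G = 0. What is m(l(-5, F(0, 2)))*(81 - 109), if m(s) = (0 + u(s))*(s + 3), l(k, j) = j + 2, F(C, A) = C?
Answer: 1120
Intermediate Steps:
l(k, j) = 2 + j
u(U) = -4*U (u(U) = (-5 + 1)*U - 1*0 = -4*U + 0 = -4*U)
m(s) = -4*s*(3 + s) (m(s) = (0 - 4*s)*(s + 3) = (-4*s)*(3 + s) = -4*s*(3 + s))
m(l(-5, F(0, 2)))*(81 - 109) = (-4*(2 + 0)*(3 + (2 + 0)))*(81 - 109) = -4*2*(3 + 2)*(-28) = -4*2*5*(-28) = -40*(-28) = 1120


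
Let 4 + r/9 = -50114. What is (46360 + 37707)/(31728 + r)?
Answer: -84067/419334 ≈ -0.20048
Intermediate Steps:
r = -451062 (r = -36 + 9*(-50114) = -36 - 451026 = -451062)
(46360 + 37707)/(31728 + r) = (46360 + 37707)/(31728 - 451062) = 84067/(-419334) = 84067*(-1/419334) = -84067/419334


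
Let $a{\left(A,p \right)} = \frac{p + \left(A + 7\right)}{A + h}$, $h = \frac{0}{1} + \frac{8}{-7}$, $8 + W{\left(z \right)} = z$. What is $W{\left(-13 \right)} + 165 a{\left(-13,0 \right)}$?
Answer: $49$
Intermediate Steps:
$W{\left(z \right)} = -8 + z$
$h = - \frac{8}{7}$ ($h = 0 \cdot 1 + 8 \left(- \frac{1}{7}\right) = 0 - \frac{8}{7} = - \frac{8}{7} \approx -1.1429$)
$a{\left(A,p \right)} = \frac{7 + A + p}{- \frac{8}{7} + A}$ ($a{\left(A,p \right)} = \frac{p + \left(A + 7\right)}{A - \frac{8}{7}} = \frac{p + \left(7 + A\right)}{- \frac{8}{7} + A} = \frac{7 + A + p}{- \frac{8}{7} + A}$)
$W{\left(-13 \right)} + 165 a{\left(-13,0 \right)} = \left(-8 - 13\right) + 165 \frac{7 \left(7 - 13 + 0\right)}{-8 + 7 \left(-13\right)} = -21 + 165 \cdot 7 \frac{1}{-8 - 91} \left(-6\right) = -21 + 165 \cdot 7 \frac{1}{-99} \left(-6\right) = -21 + 165 \cdot 7 \left(- \frac{1}{99}\right) \left(-6\right) = -21 + 165 \cdot \frac{14}{33} = -21 + 70 = 49$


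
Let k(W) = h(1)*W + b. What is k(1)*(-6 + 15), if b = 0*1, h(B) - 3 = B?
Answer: 36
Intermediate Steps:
h(B) = 3 + B
b = 0
k(W) = 4*W (k(W) = (3 + 1)*W + 0 = 4*W + 0 = 4*W)
k(1)*(-6 + 15) = (4*1)*(-6 + 15) = 4*9 = 36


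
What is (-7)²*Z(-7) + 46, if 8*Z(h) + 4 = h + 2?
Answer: -73/8 ≈ -9.1250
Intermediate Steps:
Z(h) = -¼ + h/8 (Z(h) = -½ + (h + 2)/8 = -½ + (2 + h)/8 = -½ + (¼ + h/8) = -¼ + h/8)
(-7)²*Z(-7) + 46 = (-7)²*(-¼ + (⅛)*(-7)) + 46 = 49*(-¼ - 7/8) + 46 = 49*(-9/8) + 46 = -441/8 + 46 = -73/8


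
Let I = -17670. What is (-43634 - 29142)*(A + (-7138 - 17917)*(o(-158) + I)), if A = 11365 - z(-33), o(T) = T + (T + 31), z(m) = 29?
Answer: -32740020108136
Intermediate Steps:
o(T) = 31 + 2*T (o(T) = T + (31 + T) = 31 + 2*T)
A = 11336 (A = 11365 - 1*29 = 11365 - 29 = 11336)
(-43634 - 29142)*(A + (-7138 - 17917)*(o(-158) + I)) = (-43634 - 29142)*(11336 + (-7138 - 17917)*((31 + 2*(-158)) - 17670)) = -72776*(11336 - 25055*((31 - 316) - 17670)) = -72776*(11336 - 25055*(-285 - 17670)) = -72776*(11336 - 25055*(-17955)) = -72776*(11336 + 449862525) = -72776*449873861 = -32740020108136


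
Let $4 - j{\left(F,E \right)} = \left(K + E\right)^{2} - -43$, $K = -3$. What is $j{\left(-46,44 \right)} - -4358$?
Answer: $2638$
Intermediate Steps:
$j{\left(F,E \right)} = -39 - \left(-3 + E\right)^{2}$ ($j{\left(F,E \right)} = 4 - \left(\left(-3 + E\right)^{2} - -43\right) = 4 - \left(\left(-3 + E\right)^{2} + 43\right) = 4 - \left(43 + \left(-3 + E\right)^{2}\right) = -39 - \left(-3 + E\right)^{2}$)
$j{\left(-46,44 \right)} - -4358 = \left(-39 - \left(-3 + 44\right)^{2}\right) - -4358 = \left(-39 - 41^{2}\right) + 4358 = \left(-39 - 1681\right) + 4358 = -1720 + 4358 = 2638$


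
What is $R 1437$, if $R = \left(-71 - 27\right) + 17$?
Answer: $-116397$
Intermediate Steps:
$R = -81$ ($R = -98 + 17 = -81$)
$R 1437 = \left(-81\right) 1437 = -116397$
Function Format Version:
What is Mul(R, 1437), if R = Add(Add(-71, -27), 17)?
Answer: -116397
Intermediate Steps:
R = -81 (R = Add(-98, 17) = -81)
Mul(R, 1437) = Mul(-81, 1437) = -116397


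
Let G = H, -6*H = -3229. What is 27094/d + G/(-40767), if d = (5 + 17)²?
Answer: 828210469/14798421 ≈ 55.966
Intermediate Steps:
d = 484 (d = 22² = 484)
H = 3229/6 (H = -⅙*(-3229) = 3229/6 ≈ 538.17)
G = 3229/6 ≈ 538.17
27094/d + G/(-40767) = 27094/484 + (3229/6)/(-40767) = 27094*(1/484) + (3229/6)*(-1/40767) = 13547/242 - 3229/244602 = 828210469/14798421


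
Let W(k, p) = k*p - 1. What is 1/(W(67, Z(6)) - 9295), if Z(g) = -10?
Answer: -1/9966 ≈ -0.00010034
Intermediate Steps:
W(k, p) = -1 + k*p
1/(W(67, Z(6)) - 9295) = 1/((-1 + 67*(-10)) - 9295) = 1/((-1 - 670) - 9295) = 1/(-671 - 9295) = 1/(-9966) = -1/9966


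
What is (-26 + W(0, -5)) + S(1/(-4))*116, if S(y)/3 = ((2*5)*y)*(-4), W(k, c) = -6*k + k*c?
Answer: 3454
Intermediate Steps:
W(k, c) = -6*k + c*k
S(y) = -120*y (S(y) = 3*(((2*5)*y)*(-4)) = 3*((10*y)*(-4)) = 3*(-40*y) = -120*y)
(-26 + W(0, -5)) + S(1/(-4))*116 = (-26 + 0*(-6 - 5)) - 120/(-4)*116 = (-26 + 0*(-11)) - 120*(-1)/4*116 = (-26 + 0) - 120*(-¼)*116 = -26 + 30*116 = -26 + 3480 = 3454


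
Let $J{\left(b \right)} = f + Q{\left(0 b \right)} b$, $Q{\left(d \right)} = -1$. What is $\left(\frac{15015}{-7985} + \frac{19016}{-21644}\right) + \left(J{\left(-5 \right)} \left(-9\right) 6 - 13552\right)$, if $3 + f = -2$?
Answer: $- \frac{117131646955}{8641367} \approx -13555.0$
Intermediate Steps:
$f = -5$ ($f = -3 - 2 = -5$)
$J{\left(b \right)} = -5 - b$
$\left(\frac{15015}{-7985} + \frac{19016}{-21644}\right) + \left(J{\left(-5 \right)} \left(-9\right) 6 - 13552\right) = \left(\frac{15015}{-7985} + \frac{19016}{-21644}\right) - \left(13552 - \left(-5 - -5\right) \left(-9\right) 6\right) = \left(15015 \left(- \frac{1}{7985}\right) + 19016 \left(- \frac{1}{21644}\right)\right) - \left(13552 - \left(-5 + 5\right) \left(-9\right) 6\right) = \left(- \frac{3003}{1597} - \frac{4754}{5411}\right) - \left(13552 - 0 \left(-9\right) 6\right) = - \frac{23841371}{8641367} + \left(0 \cdot 6 - 13552\right) = - \frac{23841371}{8641367} + \left(0 - 13552\right) = - \frac{23841371}{8641367} - 13552 = - \frac{117131646955}{8641367}$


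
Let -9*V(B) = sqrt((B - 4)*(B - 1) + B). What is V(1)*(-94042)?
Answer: 94042/9 ≈ 10449.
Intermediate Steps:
V(B) = -sqrt(B + (-1 + B)*(-4 + B))/9 (V(B) = -sqrt((B - 4)*(B - 1) + B)/9 = -sqrt((-4 + B)*(-1 + B) + B)/9 = -sqrt((-1 + B)*(-4 + B) + B)/9 = -sqrt(B + (-1 + B)*(-4 + B))/9)
V(1)*(-94042) = -sqrt(4 + 1**2 - 4*1)/9*(-94042) = -sqrt(4 + 1 - 4)/9*(-94042) = -sqrt(1)/9*(-94042) = -1/9*1*(-94042) = -1/9*(-94042) = 94042/9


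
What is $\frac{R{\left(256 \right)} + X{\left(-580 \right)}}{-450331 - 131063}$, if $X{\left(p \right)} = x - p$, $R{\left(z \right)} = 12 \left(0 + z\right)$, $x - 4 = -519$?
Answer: $- \frac{3137}{581394} \approx -0.0053957$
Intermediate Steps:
$x = -515$ ($x = 4 - 519 = -515$)
$R{\left(z \right)} = 12 z$
$X{\left(p \right)} = -515 - p$
$\frac{R{\left(256 \right)} + X{\left(-580 \right)}}{-450331 - 131063} = \frac{12 \cdot 256 - -65}{-450331 - 131063} = \frac{3072 + \left(-515 + 580\right)}{-581394} = \left(3072 + 65\right) \left(- \frac{1}{581394}\right) = 3137 \left(- \frac{1}{581394}\right) = - \frac{3137}{581394}$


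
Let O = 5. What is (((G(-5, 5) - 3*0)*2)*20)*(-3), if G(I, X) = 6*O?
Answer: -3600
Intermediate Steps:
G(I, X) = 30 (G(I, X) = 6*5 = 30)
(((G(-5, 5) - 3*0)*2)*20)*(-3) = (((30 - 3*0)*2)*20)*(-3) = (((30 + 0)*2)*20)*(-3) = ((30*2)*20)*(-3) = (60*20)*(-3) = 1200*(-3) = -3600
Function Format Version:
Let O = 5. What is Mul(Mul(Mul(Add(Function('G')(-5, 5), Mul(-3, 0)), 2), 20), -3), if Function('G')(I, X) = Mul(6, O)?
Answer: -3600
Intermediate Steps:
Function('G')(I, X) = 30 (Function('G')(I, X) = Mul(6, 5) = 30)
Mul(Mul(Mul(Add(Function('G')(-5, 5), Mul(-3, 0)), 2), 20), -3) = Mul(Mul(Mul(Add(30, Mul(-3, 0)), 2), 20), -3) = Mul(Mul(Mul(Add(30, 0), 2), 20), -3) = Mul(Mul(Mul(30, 2), 20), -3) = Mul(Mul(60, 20), -3) = Mul(1200, -3) = -3600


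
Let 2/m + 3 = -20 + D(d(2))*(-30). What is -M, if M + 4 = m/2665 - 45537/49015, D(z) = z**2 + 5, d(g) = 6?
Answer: 161350334459/32734618735 ≈ 4.9290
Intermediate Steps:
D(z) = 5 + z**2
m = -2/1253 (m = 2/(-3 + (-20 + (5 + 6**2)*(-30))) = 2/(-3 + (-20 + (5 + 36)*(-30))) = 2/(-3 + (-20 + 41*(-30))) = 2/(-3 + (-20 - 1230)) = 2/(-3 - 1250) = 2/(-1253) = 2*(-1/1253) = -2/1253 ≈ -0.0015962)
M = -161350334459/32734618735 (M = -4 + (-2/1253/2665 - 45537/49015) = -4 + (-2/1253*1/2665 - 45537*1/49015) = -4 + (-2/3339245 - 45537/49015) = -4 - 30411859519/32734618735 = -161350334459/32734618735 ≈ -4.9290)
-M = -1*(-161350334459/32734618735) = 161350334459/32734618735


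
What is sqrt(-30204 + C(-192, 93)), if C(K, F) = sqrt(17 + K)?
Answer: sqrt(-30204 + 5*I*sqrt(7)) ≈ 0.0381 + 173.79*I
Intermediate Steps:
sqrt(-30204 + C(-192, 93)) = sqrt(-30204 + sqrt(17 - 192)) = sqrt(-30204 + sqrt(-175)) = sqrt(-30204 + 5*I*sqrt(7))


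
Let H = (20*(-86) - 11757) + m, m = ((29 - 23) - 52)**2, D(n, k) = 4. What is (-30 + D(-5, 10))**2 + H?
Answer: -10685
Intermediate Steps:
m = 2116 (m = (6 - 52)**2 = (-46)**2 = 2116)
H = -11361 (H = (20*(-86) - 11757) + 2116 = (-1720 - 11757) + 2116 = -13477 + 2116 = -11361)
(-30 + D(-5, 10))**2 + H = (-30 + 4)**2 - 11361 = (-26)**2 - 11361 = 676 - 11361 = -10685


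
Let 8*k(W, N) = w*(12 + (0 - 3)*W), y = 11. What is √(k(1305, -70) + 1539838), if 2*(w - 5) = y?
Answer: √24555445/4 ≈ 1238.8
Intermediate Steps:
w = 21/2 (w = 5 + (½)*11 = 5 + 11/2 = 21/2 ≈ 10.500)
k(W, N) = 63/4 - 63*W/16 (k(W, N) = (21*(12 + (0 - 3)*W)/2)/8 = (21*(12 - 3*W)/2)/8 = (126 - 63*W/2)/8 = 63/4 - 63*W/16)
√(k(1305, -70) + 1539838) = √((63/4 - 63/16*1305) + 1539838) = √((63/4 - 82215/16) + 1539838) = √(-81963/16 + 1539838) = √(24555445/16) = √24555445/4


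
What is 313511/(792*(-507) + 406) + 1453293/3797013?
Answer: -202478098403/507708733598 ≈ -0.39881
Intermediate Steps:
313511/(792*(-507) + 406) + 1453293/3797013 = 313511/(-401544 + 406) + 1453293*(1/3797013) = 313511/(-401138) + 484431/1265671 = 313511*(-1/401138) + 484431/1265671 = -313511/401138 + 484431/1265671 = -202478098403/507708733598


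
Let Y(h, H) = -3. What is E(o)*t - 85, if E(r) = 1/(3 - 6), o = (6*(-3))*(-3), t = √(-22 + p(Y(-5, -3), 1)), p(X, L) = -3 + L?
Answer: -85 - 2*I*√6/3 ≈ -85.0 - 1.633*I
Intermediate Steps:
t = 2*I*√6 (t = √(-22 + (-3 + 1)) = √(-22 - 2) = √(-24) = 2*I*√6 ≈ 4.899*I)
o = 54 (o = -18*(-3) = 54)
E(r) = -⅓ (E(r) = 1/(-3) = -⅓)
E(o)*t - 85 = -2*I*√6/3 - 85 = -85 - 2*I*√6/3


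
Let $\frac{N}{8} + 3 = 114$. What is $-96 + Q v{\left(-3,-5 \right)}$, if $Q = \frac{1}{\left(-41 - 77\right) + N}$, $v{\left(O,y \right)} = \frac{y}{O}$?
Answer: $- \frac{44351}{462} \approx -95.998$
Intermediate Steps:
$N = 888$ ($N = -24 + 8 \cdot 114 = -24 + 912 = 888$)
$Q = \frac{1}{770}$ ($Q = \frac{1}{\left(-41 - 77\right) + 888} = \frac{1}{-118 + 888} = \frac{1}{770} \approx 0.0012987$)
$-96 + Q v{\left(-3,-5 \right)} = -96 + \frac{\left(-5\right) \frac{1}{-3}}{770} = -96 + \frac{\left(-5\right) \left(- \frac{1}{3}\right)}{770} = -96 + \frac{1}{770} \cdot \frac{5}{3} = -96 + \frac{1}{462} = - \frac{44351}{462}$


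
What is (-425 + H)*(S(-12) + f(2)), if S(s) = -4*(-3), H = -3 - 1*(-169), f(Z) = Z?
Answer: -3626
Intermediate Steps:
H = 166 (H = -3 + 169 = 166)
S(s) = 12
(-425 + H)*(S(-12) + f(2)) = (-425 + 166)*(12 + 2) = -259*14 = -3626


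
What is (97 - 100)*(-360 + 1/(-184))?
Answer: 198723/184 ≈ 1080.0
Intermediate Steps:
(97 - 100)*(-360 + 1/(-184)) = -3*(-360 - 1/184) = -3*(-66241/184) = 198723/184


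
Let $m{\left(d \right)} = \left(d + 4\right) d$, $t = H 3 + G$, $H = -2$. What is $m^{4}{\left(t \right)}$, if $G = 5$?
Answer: $81$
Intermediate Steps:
$t = -1$ ($t = \left(-2\right) 3 + 5 = -6 + 5 = -1$)
$m{\left(d \right)} = d \left(4 + d\right)$ ($m{\left(d \right)} = \left(4 + d\right) d = d \left(4 + d\right)$)
$m^{4}{\left(t \right)} = \left(- (4 - 1)\right)^{4} = \left(\left(-1\right) 3\right)^{4} = \left(-3\right)^{4} = 81$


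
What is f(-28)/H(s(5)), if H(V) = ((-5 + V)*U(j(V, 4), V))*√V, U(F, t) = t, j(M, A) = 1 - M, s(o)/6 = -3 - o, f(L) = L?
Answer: 7*I*√3/7632 ≈ 0.0015886*I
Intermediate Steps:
s(o) = -18 - 6*o (s(o) = 6*(-3 - o) = -18 - 6*o)
H(V) = V^(3/2)*(-5 + V) (H(V) = ((-5 + V)*V)*√V = (V*(-5 + V))*√V = V^(3/2)*(-5 + V))
f(-28)/H(s(5)) = -28*1/((-18 - 6*5)^(3/2)*(-5 + (-18 - 6*5))) = -28*1/((-18 - 30)^(3/2)*(-5 + (-18 - 30))) = -28*I*√3/(576*(-5 - 48)) = -28*(-I*√3/30528) = -(-7)*I*√3/7632 = 7*I*√3/7632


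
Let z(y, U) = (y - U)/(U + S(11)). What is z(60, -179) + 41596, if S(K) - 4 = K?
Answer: 6821505/164 ≈ 41595.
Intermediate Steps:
S(K) = 4 + K
z(y, U) = (y - U)/(15 + U) (z(y, U) = (y - U)/(U + (4 + 11)) = (y - U)/(U + 15) = (y - U)/(15 + U))
z(60, -179) + 41596 = (60 - 1*(-179))/(15 - 179) + 41596 = (60 + 179)/(-164) + 41596 = -1/164*239 + 41596 = -239/164 + 41596 = 6821505/164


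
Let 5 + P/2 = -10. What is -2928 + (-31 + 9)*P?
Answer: -2268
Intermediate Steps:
P = -30 (P = -10 + 2*(-10) = -10 - 20 = -30)
-2928 + (-31 + 9)*P = -2928 + (-31 + 9)*(-30) = -2928 - 22*(-30) = -2928 + 660 = -2268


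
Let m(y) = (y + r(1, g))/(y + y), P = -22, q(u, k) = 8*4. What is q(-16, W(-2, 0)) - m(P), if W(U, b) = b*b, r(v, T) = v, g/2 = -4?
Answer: 1387/44 ≈ 31.523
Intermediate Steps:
g = -8 (g = 2*(-4) = -8)
W(U, b) = b²
q(u, k) = 32
m(y) = (1 + y)/(2*y) (m(y) = (y + 1)/(y + y) = (1 + y)/((2*y)) = (1 + y)*(1/(2*y)) = (1 + y)/(2*y))
q(-16, W(-2, 0)) - m(P) = 32 - (1 - 22)/(2*(-22)) = 32 - (-1)*(-21)/(2*22) = 32 - 1*21/44 = 32 - 21/44 = 1387/44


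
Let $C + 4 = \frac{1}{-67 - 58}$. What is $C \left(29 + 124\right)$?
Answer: $- \frac{76653}{125} \approx -613.22$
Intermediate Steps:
$C = - \frac{501}{125}$ ($C = -4 + \frac{1}{-67 - 58} = -4 + \frac{1}{-125} = -4 - \frac{1}{125} = - \frac{501}{125} \approx -4.008$)
$C \left(29 + 124\right) = - \frac{501 \left(29 + 124\right)}{125} = \left(- \frac{501}{125}\right) 153 = - \frac{76653}{125}$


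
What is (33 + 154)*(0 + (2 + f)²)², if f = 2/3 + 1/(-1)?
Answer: 116875/81 ≈ 1442.9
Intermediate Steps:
f = -⅓ (f = 2*(⅓) + 1*(-1) = ⅔ - 1 = -⅓ ≈ -0.33333)
(33 + 154)*(0 + (2 + f)²)² = (33 + 154)*(0 + (2 - ⅓)²)² = 187*(0 + (5/3)²)² = 187*(0 + 25/9)² = 187*(25/9)² = 187*(625/81) = 116875/81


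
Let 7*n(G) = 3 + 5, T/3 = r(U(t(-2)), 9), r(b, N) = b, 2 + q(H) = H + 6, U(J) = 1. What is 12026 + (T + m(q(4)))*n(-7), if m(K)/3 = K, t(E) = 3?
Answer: 84398/7 ≈ 12057.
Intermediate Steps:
q(H) = 4 + H (q(H) = -2 + (H + 6) = -2 + (6 + H) = 4 + H)
m(K) = 3*K
T = 3 (T = 3*1 = 3)
n(G) = 8/7 (n(G) = (3 + 5)/7 = (1/7)*8 = 8/7)
12026 + (T + m(q(4)))*n(-7) = 12026 + (3 + 3*(4 + 4))*(8/7) = 12026 + (3 + 3*8)*(8/7) = 12026 + (3 + 24)*(8/7) = 12026 + 27*(8/7) = 12026 + 216/7 = 84398/7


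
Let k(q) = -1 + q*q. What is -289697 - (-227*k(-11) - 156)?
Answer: -262301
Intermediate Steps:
k(q) = -1 + q**2
-289697 - (-227*k(-11) - 156) = -289697 - (-227*(-1 + (-11)**2) - 156) = -289697 - (-227*(-1 + 121) - 156) = -289697 - (-227*120 - 156) = -289697 - (-27240 - 156) = -289697 - 1*(-27396) = -289697 + 27396 = -262301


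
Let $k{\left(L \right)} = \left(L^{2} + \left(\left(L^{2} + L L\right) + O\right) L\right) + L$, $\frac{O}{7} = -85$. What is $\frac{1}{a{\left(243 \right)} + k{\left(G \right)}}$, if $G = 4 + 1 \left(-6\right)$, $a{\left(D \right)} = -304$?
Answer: $\frac{1}{872} \approx 0.0011468$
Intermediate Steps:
$O = -595$ ($O = 7 \left(-85\right) = -595$)
$G = -2$ ($G = 4 - 6 = -2$)
$k{\left(L \right)} = L + L^{2} + L \left(-595 + 2 L^{2}\right)$ ($k{\left(L \right)} = \left(L^{2} + \left(\left(L^{2} + L L\right) - 595\right) L\right) + L = \left(L^{2} + \left(\left(L^{2} + L^{2}\right) - 595\right) L\right) + L = \left(L^{2} + \left(2 L^{2} - 595\right) L\right) + L = \left(L^{2} + \left(-595 + 2 L^{2}\right) L\right) + L = \left(L^{2} + L \left(-595 + 2 L^{2}\right)\right) + L = L + L^{2} + L \left(-595 + 2 L^{2}\right)$)
$\frac{1}{a{\left(243 \right)} + k{\left(G \right)}} = \frac{1}{-304 - 2 \left(-594 - 2 + 2 \left(-2\right)^{2}\right)} = \frac{1}{-304 - 2 \left(-594 - 2 + 2 \cdot 4\right)} = \frac{1}{-304 - 2 \left(-594 - 2 + 8\right)} = \frac{1}{-304 - -1176} = \frac{1}{-304 + 1176} = \frac{1}{872}$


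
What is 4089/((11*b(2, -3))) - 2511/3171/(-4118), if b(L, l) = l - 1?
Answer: -8899129893/95759972 ≈ -92.932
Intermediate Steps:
b(L, l) = -1 + l
4089/((11*b(2, -3))) - 2511/3171/(-4118) = 4089/((11*(-1 - 3))) - 2511/3171/(-4118) = 4089/((11*(-4))) - 2511*1/3171*(-1/4118) = 4089/(-44) - 837/1057*(-1/4118) = 4089*(-1/44) + 837/4352726 = -4089/44 + 837/4352726 = -8899129893/95759972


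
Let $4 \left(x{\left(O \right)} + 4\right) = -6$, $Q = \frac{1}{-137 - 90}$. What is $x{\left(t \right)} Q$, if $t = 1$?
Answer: $\frac{11}{454} \approx 0.024229$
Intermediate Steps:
$Q = - \frac{1}{227}$ ($Q = \frac{1}{-227} = - \frac{1}{227} \approx -0.0044053$)
$x{\left(O \right)} = - \frac{11}{2}$ ($x{\left(O \right)} = -4 + \frac{1}{4} \left(-6\right) = -4 - \frac{3}{2} = - \frac{11}{2}$)
$x{\left(t \right)} Q = \left(- \frac{11}{2}\right) \left(- \frac{1}{227}\right) = \frac{11}{454}$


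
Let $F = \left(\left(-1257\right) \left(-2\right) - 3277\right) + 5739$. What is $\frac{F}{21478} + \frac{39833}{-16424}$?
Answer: $- \frac{386903675}{176377336} \approx -2.1936$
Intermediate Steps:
$F = 4976$ ($F = \left(2514 - 3277\right) + 5739 = -763 + 5739 = 4976$)
$\frac{F}{21478} + \frac{39833}{-16424} = \frac{4976}{21478} + \frac{39833}{-16424} = 4976 \cdot \frac{1}{21478} + 39833 \left(- \frac{1}{16424}\right) = \frac{2488}{10739} - \frac{39833}{16424} = - \frac{386903675}{176377336}$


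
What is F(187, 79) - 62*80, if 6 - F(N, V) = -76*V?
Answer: 1050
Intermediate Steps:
F(N, V) = 6 + 76*V (F(N, V) = 6 - (-76)*V = 6 + 76*V)
F(187, 79) - 62*80 = (6 + 76*79) - 62*80 = (6 + 6004) - 4960 = 6010 - 4960 = 1050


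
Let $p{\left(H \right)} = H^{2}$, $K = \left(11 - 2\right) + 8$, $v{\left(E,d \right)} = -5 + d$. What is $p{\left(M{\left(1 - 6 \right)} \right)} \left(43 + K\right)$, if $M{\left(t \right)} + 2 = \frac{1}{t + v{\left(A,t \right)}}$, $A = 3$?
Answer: $\frac{3844}{15} \approx 256.27$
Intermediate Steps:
$M{\left(t \right)} = -2 + \frac{1}{-5 + 2 t}$ ($M{\left(t \right)} = -2 + \frac{1}{t + \left(-5 + t\right)} = -2 + \frac{1}{-5 + 2 t}$)
$K = 17$ ($K = 9 + 8 = 17$)
$p{\left(M{\left(1 - 6 \right)} \right)} \left(43 + K\right) = \left(\frac{11 - 4 \left(1 - 6\right)}{-5 + 2 \left(1 - 6\right)}\right)^{2} \left(43 + 17\right) = \left(\frac{11 - 4 \left(1 - 6\right)}{-5 + 2 \left(1 - 6\right)}\right)^{2} \cdot 60 = \left(\frac{11 - -20}{-5 + 2 \left(-5\right)}\right)^{2} \cdot 60 = \left(\frac{11 + 20}{-5 - 10}\right)^{2} \cdot 60 = \left(\frac{1}{-15} \cdot 31\right)^{2} \cdot 60 = \left(\left(- \frac{1}{15}\right) 31\right)^{2} \cdot 60 = \left(- \frac{31}{15}\right)^{2} \cdot 60 = \frac{961}{225} \cdot 60 = \frac{3844}{15}$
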